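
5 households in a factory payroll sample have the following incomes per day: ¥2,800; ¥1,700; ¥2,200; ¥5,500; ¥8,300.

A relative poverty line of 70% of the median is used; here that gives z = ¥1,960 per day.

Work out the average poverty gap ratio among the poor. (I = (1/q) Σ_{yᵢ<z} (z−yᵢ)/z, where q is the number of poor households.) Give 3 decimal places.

Below z: ¥1,700 (q = 1 of N = 5).
Shortfall ratios (z−y)/z: 0.1327; sum = 0.132653.
The income-gap ratio divides by q (the poor only): 0.132653 / 1 = 0.133.

0.133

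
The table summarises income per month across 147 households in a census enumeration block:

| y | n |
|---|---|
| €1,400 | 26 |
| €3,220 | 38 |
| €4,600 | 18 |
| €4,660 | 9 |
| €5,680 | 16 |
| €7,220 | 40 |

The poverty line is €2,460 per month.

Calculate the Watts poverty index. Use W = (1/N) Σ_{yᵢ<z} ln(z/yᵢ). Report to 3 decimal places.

0.100

Below z: 26×€1,400 (q = 26 of N = 147).
ln(z/y) terms: ln(2460/1400) = 0.5637 (×26).
W = 14.655917 / 147 = 0.100.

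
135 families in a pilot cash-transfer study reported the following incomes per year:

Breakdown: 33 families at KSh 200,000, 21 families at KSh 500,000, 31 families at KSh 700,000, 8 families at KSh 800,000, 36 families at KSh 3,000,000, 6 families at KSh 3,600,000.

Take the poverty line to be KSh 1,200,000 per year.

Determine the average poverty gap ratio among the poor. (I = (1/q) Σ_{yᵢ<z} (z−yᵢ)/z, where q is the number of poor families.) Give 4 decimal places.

0.5950

Incomes under z: 33×KSh 200,000, 21×KSh 500,000, 31×KSh 700,000, 8×KSh 800,000 (q = 93 of N = 135).
Relative gaps: 0.8333 (×33), 0.5833 (×21), 0.4167 (×31), 0.3333 (×8); sum = 55.333333.
The income-gap ratio divides by q (the poor only): 55.333333 / 93 = 0.5950.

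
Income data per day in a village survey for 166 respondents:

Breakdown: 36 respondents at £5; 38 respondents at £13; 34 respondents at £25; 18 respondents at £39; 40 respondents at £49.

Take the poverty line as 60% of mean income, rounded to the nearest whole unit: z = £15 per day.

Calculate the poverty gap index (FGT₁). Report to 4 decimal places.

Incomes under z: 36×£5, 38×£13 (q = 74 of N = 166).
Shortfall ratios: (15−5)/15 = 0.6667 (×36); (15−13)/15 = 0.1333 (×38).
Σ = 29.066667. Dividing by the full population N = 166 gives P₁ = 0.1751.

0.1751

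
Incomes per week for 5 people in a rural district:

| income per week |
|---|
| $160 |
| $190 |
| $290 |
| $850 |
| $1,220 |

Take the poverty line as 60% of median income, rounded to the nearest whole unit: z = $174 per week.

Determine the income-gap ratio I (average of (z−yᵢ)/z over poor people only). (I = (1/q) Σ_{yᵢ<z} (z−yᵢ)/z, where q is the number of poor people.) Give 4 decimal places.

0.0805

Below the line: $160 (q = 1 of N = 5).
Relative gaps: 0.0805; sum = 0.080460.
The income-gap ratio divides by q (the poor only): 0.080460 / 1 = 0.0805.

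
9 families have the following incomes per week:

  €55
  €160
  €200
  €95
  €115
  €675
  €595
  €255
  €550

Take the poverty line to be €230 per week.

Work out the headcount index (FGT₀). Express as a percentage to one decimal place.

55.6%

5 of the 9 families have income below €230.
H = 5/9 = 55.6%.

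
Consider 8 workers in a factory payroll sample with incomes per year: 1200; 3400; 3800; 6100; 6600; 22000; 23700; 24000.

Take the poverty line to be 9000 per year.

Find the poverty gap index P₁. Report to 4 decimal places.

0.3319

Below the line: 1200, 3400, 3800, 6100, 6600 (q = 5 of N = 8).
Normalized shortfalls: (9000−1200)/9000 = 0.8667; (9000−3400)/9000 = 0.6222; (9000−3800)/9000 = 0.5778; (9000−6100)/9000 = 0.3222; (9000−6600)/9000 = 0.2667.
Sum of shortfalls = 2.655556; P₁ averages over all N: 2.655556 / 8 = 0.3319.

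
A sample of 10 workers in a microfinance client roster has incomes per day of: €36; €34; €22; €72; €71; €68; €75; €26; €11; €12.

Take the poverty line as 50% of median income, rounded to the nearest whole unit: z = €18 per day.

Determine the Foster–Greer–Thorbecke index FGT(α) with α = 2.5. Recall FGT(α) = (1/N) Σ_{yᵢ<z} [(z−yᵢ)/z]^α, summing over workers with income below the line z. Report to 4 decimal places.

Below the line: €11, €12 (q = 2 of N = 10).
Normalized shortfalls: (18−11)/18 = 0.3889; (18−12)/18 = 0.3333.
Raised to α = 2.5: 0.09431; 0.06415.
Sum = 0.158461; FGT(2.5) = 0.158461 / 10 = 0.0158.

0.0158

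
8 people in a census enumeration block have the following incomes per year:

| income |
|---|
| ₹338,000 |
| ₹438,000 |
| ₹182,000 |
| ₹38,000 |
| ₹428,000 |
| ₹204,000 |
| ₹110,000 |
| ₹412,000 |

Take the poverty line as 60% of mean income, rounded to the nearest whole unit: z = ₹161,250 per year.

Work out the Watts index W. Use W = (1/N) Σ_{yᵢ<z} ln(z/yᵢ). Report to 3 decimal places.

Poor units: ₹38,000, ₹110,000 (q = 2 of N = 8).
ln(z/y) terms: ln(161250/38000) = 1.4454; ln(161250/110000) = 0.3825.
W = 1.827845 / 8 = 0.228.

0.228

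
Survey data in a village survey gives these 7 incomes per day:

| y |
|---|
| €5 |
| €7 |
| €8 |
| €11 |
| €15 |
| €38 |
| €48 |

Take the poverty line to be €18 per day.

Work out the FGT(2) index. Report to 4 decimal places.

Below z: €5, €7, €8, €11, €15 (q = 5 of N = 7).
Gap ratios (z−y)/z: (18−5)/18 = 0.7222; (18−7)/18 = 0.6111; (18−8)/18 = 0.5556; (18−11)/18 = 0.3889; (18−15)/18 = 0.1667.
Squared: 0.5216; 0.3735; 0.3086; 0.1512; 0.0278.
Sum = 1.382716; P₂ = 1.382716 / 7 = 0.1975.

0.1975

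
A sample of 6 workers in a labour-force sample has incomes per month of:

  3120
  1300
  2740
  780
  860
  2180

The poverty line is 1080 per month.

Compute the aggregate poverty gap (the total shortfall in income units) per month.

Below the line: 780, 860 (q = 2 of N = 6).
Individual gaps: 1080−780 = 300; 1080−860 = 220.
Aggregate gap = 520.

520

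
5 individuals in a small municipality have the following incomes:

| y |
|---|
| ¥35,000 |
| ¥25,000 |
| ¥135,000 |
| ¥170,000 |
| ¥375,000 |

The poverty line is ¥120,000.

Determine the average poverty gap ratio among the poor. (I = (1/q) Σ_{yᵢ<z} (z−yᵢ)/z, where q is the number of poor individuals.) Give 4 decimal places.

Below the line: ¥25,000, ¥35,000 (q = 2 of N = 5).
Relative gaps: 0.7917, 0.7083; sum = 1.500000.
I averages over the q = 2 poor units only: 1.500000 / 2 = 0.7500.

0.7500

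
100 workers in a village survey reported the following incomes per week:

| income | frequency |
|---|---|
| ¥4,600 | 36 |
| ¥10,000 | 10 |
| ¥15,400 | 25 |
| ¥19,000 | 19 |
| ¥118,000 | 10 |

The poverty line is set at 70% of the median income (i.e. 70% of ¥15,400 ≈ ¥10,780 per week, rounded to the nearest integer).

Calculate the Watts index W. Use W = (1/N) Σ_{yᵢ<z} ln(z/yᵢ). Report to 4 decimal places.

Poor units: 36×¥4,600, 10×¥10,000 (q = 46 of N = 100).
Log gaps: ln(10780/4600) = 0.8516 (×36); ln(10780/10000) = 0.0751 (×10).
W = 31.409980 / 100 = 0.3141.

0.3141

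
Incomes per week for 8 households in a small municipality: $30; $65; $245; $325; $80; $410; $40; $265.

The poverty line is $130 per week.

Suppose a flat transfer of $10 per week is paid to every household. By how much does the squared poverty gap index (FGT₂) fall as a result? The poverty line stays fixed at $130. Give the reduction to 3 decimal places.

Before: below the line — $30, $40, $65, $80; squared poverty gap index (FGT₂) = 0.18362.
After the $10 transfer: below the line — $40, $50, $75, $90; squared poverty gap index (FGT₂) = 0.14146.
Reduction = 0.18362 − 0.14146 = 0.042.

0.042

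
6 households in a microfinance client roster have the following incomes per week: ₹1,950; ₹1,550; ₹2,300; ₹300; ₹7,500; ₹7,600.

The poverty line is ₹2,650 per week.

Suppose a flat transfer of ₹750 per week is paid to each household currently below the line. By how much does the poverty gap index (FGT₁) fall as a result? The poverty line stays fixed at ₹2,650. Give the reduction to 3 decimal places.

Before: below the line — ₹300, ₹1,550, ₹1,950, ₹2,300; poverty gap index (FGT₁) = 0.28302.
After the ₹750 transfer: below the line — ₹1,050, ₹2,300; poverty gap index (FGT₁) = 0.12264.
Reduction = 0.28302 − 0.12264 = 0.160.

0.160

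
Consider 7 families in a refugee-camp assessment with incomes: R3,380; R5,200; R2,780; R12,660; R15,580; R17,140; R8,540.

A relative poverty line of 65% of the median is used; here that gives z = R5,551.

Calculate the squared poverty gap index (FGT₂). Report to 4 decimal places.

0.0580

Incomes under z: R2,780, R3,380, R5,200 (q = 3 of N = 7).
Gap ratios (z−y)/z: (5551−2780)/5551 = 0.4992; (5551−3380)/5551 = 0.3911; (5551−5200)/5551 = 0.0632.
Squared: 0.2492; 0.1530; 0.0040.
Sum = 0.406148; P₂ = 0.406148 / 7 = 0.0580.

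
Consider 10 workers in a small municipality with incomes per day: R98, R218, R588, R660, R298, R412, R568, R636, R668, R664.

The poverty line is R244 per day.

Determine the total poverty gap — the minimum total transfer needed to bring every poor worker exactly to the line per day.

R172

Below the line: R98, R218 (q = 2 of N = 10).
Individual gaps: 244−98 = 146; 244−218 = 26.
Aggregate gap = R172.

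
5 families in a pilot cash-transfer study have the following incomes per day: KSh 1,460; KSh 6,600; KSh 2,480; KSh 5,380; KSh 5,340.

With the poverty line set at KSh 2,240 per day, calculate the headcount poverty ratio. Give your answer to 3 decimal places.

0.200

1 of the 5 families have income below KSh 2,240.
H = 1/5 = 0.200.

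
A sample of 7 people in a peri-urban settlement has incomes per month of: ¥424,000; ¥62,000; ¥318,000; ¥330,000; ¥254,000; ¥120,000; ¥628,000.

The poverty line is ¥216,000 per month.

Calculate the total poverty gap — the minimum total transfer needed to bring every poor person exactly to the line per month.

¥250,000

Below the line: ¥62,000, ¥120,000 (q = 2 of N = 7).
Individual gaps: 216000−62000 = 154000; 216000−120000 = 96000.
Aggregate gap = ¥250,000.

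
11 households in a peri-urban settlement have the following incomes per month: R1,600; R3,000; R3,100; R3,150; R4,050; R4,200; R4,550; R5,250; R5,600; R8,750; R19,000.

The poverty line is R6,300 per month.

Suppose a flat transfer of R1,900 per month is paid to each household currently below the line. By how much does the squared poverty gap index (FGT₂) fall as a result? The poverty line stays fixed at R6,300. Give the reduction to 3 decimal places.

Before: below the line — R1,600, R3,000, R3,100, R3,150, R4,050, R4,200, R4,550, R5,250, R5,600; squared poverty gap index (FGT₂) = 0.15408.
After the R1,900 transfer: below the line — R3,500, R4,900, R5,000, R5,050, R5,950, R6,100; squared poverty gap index (FGT₂) = 0.03027.
Reduction = 0.15408 − 0.03027 = 0.124.

0.124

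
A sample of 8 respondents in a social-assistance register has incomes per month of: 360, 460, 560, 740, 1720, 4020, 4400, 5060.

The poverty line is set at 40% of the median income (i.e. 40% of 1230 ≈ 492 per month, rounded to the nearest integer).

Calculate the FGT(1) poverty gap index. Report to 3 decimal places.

0.042

Below the line: 360, 460 (q = 2 of N = 8).
Relative gaps: (492−360)/492 = 0.2683; (492−460)/492 = 0.0650.
Sum of shortfalls = 0.333333; P₁ averages over all N: 0.333333 / 8 = 0.042.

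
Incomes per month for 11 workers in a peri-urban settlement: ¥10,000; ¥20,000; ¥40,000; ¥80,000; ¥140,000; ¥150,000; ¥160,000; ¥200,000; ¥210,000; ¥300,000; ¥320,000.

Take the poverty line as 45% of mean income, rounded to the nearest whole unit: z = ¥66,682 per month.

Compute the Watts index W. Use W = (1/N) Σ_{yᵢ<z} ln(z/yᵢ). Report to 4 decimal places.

Below z: ¥10,000, ¥20,000, ¥40,000 (q = 3 of N = 11).
Log shortfalls: ln(66682/10000) = 1.8973; ln(66682/20000) = 1.2042; ln(66682/40000) = 0.5111.
W = 3.612608 / 11 = 0.3284.

0.3284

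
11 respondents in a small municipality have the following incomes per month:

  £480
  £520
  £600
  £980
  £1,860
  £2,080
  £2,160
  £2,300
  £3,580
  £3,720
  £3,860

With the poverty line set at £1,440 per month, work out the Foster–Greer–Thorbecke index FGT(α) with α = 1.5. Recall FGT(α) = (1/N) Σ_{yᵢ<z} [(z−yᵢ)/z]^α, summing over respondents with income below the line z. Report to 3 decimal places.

Below z: £480, £520, £600, £980 (q = 4 of N = 11).
Relative gaps: (1440−480)/1440 = 0.6667; (1440−520)/1440 = 0.6389; (1440−600)/1440 = 0.5833; (1440−980)/1440 = 0.3194.
Raised to α = 1.5: 0.54433; 0.51067; 0.44553; 0.18055.
Sum = 1.681075; FGT(1.5) = 1.681075 / 11 = 0.153.

0.153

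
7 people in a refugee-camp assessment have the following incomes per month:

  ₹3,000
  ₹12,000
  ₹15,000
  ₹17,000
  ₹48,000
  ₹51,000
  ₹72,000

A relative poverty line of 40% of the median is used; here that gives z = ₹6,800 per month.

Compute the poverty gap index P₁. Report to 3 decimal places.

Incomes under z: ₹3,000 (q = 1 of N = 7).
Shortfall ratios: (6800−3000)/6800 = 0.5588.
Sum of shortfalls = 0.558824; P₁ averages over all N: 0.558824 / 7 = 0.080.

0.080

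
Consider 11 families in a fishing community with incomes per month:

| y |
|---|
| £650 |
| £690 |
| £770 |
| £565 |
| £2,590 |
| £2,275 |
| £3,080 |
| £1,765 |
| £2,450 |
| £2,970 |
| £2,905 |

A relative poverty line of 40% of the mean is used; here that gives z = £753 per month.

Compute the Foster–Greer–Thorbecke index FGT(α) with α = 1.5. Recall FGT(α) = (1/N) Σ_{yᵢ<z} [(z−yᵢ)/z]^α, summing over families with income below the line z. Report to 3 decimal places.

Below the line: £565, £650, £690 (q = 3 of N = 11).
Relative gaps: (753−565)/753 = 0.2497; (753−650)/753 = 0.1368; (753−690)/753 = 0.0837.
Raised to α = 1.5: 0.12475; 0.05059; 0.02420.
Sum = 0.199541; FGT(1.5) = 0.199541 / 11 = 0.018.

0.018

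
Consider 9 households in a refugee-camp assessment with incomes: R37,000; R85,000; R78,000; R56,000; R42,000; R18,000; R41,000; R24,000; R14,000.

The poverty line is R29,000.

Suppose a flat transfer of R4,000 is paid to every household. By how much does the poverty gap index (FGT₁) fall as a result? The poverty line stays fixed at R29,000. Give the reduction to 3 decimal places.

0.046

Before: below the line — R14,000, R18,000, R24,000; poverty gap index (FGT₁) = 0.11877.
After the R4,000 transfer: below the line — R18,000, R22,000, R28,000; poverty gap index (FGT₁) = 0.07280.
Reduction = 0.11877 − 0.07280 = 0.046.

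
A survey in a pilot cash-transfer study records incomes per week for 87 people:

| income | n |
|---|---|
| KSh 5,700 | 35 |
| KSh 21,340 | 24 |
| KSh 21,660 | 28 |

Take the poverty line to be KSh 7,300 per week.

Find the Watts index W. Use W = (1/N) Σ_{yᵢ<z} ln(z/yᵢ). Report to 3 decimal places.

Below the line: 35×KSh 5,700 (q = 35 of N = 87).
Log shortfalls: ln(7300/5700) = 0.2474 (×35).
W = 8.659286 / 87 = 0.100.

0.100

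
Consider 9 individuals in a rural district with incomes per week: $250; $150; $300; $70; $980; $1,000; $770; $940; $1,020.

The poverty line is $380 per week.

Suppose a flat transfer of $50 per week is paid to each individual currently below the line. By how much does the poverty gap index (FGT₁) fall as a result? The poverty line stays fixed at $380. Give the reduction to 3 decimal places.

0.058

Before: below the line — $70, $150, $250, $300; poverty gap index (FGT₁) = 0.21930.
After the $50 transfer: below the line — $120, $200, $300, $350; poverty gap index (FGT₁) = 0.16082.
Reduction = 0.21930 − 0.16082 = 0.058.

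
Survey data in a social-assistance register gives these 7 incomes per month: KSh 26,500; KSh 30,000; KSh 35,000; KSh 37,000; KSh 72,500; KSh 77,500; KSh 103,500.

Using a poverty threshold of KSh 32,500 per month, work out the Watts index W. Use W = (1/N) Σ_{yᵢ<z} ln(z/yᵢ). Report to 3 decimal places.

0.041

Below the line: KSh 26,500, KSh 30,000 (q = 2 of N = 7).
ln(z/y) terms: ln(32500/26500) = 0.2041; ln(32500/30000) = 0.0800.
W = 0.284138 / 7 = 0.041.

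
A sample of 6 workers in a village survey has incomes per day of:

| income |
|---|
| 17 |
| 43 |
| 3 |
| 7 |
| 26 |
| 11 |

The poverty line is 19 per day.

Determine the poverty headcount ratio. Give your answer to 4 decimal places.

0.6667

4 of the 6 workers have income below 19.
H = 4/6 = 0.6667.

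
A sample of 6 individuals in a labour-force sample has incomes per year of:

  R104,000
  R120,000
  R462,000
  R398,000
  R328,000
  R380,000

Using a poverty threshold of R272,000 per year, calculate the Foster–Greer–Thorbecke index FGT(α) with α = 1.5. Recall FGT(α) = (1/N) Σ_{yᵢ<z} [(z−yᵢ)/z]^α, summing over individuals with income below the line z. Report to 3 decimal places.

Poor units: R104,000, R120,000 (q = 2 of N = 6).
Relative gaps: (272000−104000)/272000 = 0.6176; (272000−120000)/272000 = 0.5588.
Raised to α = 1.5: 0.48541; 0.41775.
Sum = 0.903158; FGT(1.5) = 0.903158 / 6 = 0.151.

0.151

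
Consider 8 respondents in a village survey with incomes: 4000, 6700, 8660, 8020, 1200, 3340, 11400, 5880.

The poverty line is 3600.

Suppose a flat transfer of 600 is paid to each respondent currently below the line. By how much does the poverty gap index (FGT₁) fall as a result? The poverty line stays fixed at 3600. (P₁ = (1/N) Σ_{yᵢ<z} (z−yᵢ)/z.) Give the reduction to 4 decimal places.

Before: below the line — 1200, 3340; poverty gap index (FGT₁) = 0.092361.
After the 600 transfer: below the line — 1800; poverty gap index (FGT₁) = 0.062500.
Reduction = 0.092361 − 0.062500 = 0.0299.

0.0299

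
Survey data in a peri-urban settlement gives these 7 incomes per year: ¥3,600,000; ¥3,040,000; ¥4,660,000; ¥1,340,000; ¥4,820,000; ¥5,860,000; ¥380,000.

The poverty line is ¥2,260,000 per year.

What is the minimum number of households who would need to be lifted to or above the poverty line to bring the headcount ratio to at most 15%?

1

2 of the 7 households are poor, so H = 2/7 = 0.286.
A headcount ratio of at most 15% allows at most ⌊0.15 × 7⌋ = 1 poor households.
So at least 2 − 1 = 1 must be lifted.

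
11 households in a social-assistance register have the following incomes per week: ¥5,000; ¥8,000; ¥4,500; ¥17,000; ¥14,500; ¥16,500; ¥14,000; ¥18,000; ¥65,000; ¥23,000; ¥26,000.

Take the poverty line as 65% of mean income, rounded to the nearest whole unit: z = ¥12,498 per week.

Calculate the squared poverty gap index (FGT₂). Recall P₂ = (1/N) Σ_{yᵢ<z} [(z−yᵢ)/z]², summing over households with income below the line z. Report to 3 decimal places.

Incomes under z: ¥4,500, ¥5,000, ¥8,000 (q = 3 of N = 11).
Normalized shortfalls: (12498−4500)/12498 = 0.6399; (12498−5000)/12498 = 0.5999; (12498−8000)/12498 = 0.3599.
Squared: 0.4095; 0.3599; 0.1295.
Sum = 0.898976; P₂ = 0.898976 / 11 = 0.082.

0.082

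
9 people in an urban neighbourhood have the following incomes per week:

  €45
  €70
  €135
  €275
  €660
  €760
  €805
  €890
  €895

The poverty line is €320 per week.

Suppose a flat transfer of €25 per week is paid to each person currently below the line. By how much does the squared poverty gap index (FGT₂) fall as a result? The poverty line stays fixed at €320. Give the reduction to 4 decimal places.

0.0382

Before: below the line — €45, €70, €135, €275; squared poverty gap index (FGT₂) = 0.189209.
After the €25 transfer: below the line — €70, €95, €160, €300; squared poverty gap index (FGT₂) = 0.150960.
Reduction = 0.189209 − 0.150960 = 0.0382.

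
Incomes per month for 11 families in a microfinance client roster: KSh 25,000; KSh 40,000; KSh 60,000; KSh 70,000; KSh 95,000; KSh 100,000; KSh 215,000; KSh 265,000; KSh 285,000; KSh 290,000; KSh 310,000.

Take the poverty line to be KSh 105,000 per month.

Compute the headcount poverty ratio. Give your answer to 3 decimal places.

0.545

6 of the 11 families have income below KSh 105,000.
H = 6/11 = 0.545.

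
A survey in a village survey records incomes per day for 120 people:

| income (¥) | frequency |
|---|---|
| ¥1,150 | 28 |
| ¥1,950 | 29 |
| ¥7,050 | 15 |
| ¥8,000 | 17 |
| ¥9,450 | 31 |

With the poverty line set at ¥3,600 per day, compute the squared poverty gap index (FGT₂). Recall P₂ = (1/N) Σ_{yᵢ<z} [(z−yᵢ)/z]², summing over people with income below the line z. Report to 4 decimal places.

Below z: 28×¥1,150, 29×¥1,950 (q = 57 of N = 120).
Normalized shortfalls: (3600−1150)/3600 = 0.6806 (×28); (3600−1950)/3600 = 0.4583 (×29).
Squared: 0.4632 (×28); 0.2101 (×29).
Sum = 19.060378; P₂ = 19.060378 / 120 = 0.1588.

0.1588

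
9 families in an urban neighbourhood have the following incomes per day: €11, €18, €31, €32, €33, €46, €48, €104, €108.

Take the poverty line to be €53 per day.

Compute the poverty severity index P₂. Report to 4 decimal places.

0.1736

Poor units: €11, €18, €31, €32, €33, €46, €48 (q = 7 of N = 9).
Gap ratios (z−y)/z: (53−11)/53 = 0.7925; (53−18)/53 = 0.6604; (53−31)/53 = 0.4151; (53−32)/53 = 0.3962; (53−33)/53 = 0.3774; (53−46)/53 = 0.1321; (53−48)/53 = 0.0943.
Squared: 0.6280; 0.4361; 0.1723; 0.1570; 0.1424; 0.0174; 0.0089.
Sum = 1.562122; P₂ = 1.562122 / 9 = 0.1736.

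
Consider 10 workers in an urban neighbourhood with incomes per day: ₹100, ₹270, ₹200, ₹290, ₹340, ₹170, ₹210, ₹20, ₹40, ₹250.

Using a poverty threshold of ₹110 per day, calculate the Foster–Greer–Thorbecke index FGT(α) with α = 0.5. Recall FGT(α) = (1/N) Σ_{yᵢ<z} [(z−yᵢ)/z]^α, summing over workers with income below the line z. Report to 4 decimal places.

0.2004

Poor units: ₹20, ₹40, ₹100 (q = 3 of N = 10).
Normalized shortfalls: (110−20)/110 = 0.8182; (110−40)/110 = 0.6364; (110−100)/110 = 0.0909.
Raised to α = 0.5: 0.90453; 0.79772; 0.30151.
Sum = 2.003769; FGT(0.5) = 2.003769 / 10 = 0.2004.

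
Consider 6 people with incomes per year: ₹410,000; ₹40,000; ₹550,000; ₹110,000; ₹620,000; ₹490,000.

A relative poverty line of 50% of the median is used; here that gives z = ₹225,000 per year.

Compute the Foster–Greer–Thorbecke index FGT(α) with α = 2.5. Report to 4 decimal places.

Below the line: ₹40,000, ₹110,000 (q = 2 of N = 6).
Relative gaps: (225000−40000)/225000 = 0.8222; (225000−110000)/225000 = 0.5111.
Raised to α = 2.5: 0.61302; 0.18676.
Sum = 0.799780; FGT(2.5) = 0.799780 / 6 = 0.1333.

0.1333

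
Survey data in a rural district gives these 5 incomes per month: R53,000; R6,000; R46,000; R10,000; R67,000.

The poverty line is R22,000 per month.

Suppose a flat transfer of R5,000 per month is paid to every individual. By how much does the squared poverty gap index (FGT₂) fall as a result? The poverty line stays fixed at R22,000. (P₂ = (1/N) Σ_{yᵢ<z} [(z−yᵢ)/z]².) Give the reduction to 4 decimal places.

Before: below the line — R6,000, R10,000; squared poverty gap index (FGT₂) = 0.165289.
After the R5,000 transfer: below the line — R11,000, R15,000; squared poverty gap index (FGT₂) = 0.070248.
Reduction = 0.165289 − 0.070248 = 0.0950.

0.0950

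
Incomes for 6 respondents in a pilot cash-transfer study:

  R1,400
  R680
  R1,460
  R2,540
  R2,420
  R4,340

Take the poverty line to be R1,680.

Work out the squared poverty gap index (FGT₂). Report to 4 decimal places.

Poor units: R680, R1,400, R1,460 (q = 3 of N = 6).
Shortfall ratios: (1680−680)/1680 = 0.5952; (1680−1400)/1680 = 0.1667; (1680−1460)/1680 = 0.1310.
Squared: 0.3543; 0.0278; 0.0171.
Sum = 0.399235; P₂ = 0.399235 / 6 = 0.0665.

0.0665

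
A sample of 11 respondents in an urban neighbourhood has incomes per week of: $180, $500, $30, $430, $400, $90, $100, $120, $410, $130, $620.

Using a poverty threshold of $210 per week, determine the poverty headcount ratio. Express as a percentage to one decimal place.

6 of the 11 respondents have income below $210.
H = 6/11 = 54.5%.

54.5%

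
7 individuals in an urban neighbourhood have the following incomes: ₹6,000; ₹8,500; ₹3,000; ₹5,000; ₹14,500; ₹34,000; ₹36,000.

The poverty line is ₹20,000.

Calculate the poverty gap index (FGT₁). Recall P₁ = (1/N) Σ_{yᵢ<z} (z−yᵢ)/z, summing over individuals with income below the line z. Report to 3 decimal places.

0.450

Below z: ₹3,000, ₹5,000, ₹6,000, ₹8,500, ₹14,500 (q = 5 of N = 7).
Gap ratios (z−y)/z: (20000−3000)/20000 = 0.8500; (20000−5000)/20000 = 0.7500; (20000−6000)/20000 = 0.7000; (20000−8500)/20000 = 0.5750; (20000−14500)/20000 = 0.2750.
Sum of shortfalls = 3.150000; P₁ averages over all N: 3.150000 / 7 = 0.450.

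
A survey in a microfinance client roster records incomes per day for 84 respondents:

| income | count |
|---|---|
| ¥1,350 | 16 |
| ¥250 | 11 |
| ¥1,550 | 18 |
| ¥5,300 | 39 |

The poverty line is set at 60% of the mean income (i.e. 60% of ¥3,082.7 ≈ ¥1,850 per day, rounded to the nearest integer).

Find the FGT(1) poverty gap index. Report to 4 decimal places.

Below z: 11×¥250, 16×¥1,350, 18×¥1,550 (q = 45 of N = 84).
Relative gaps: (1850−250)/1850 = 0.8649 (×11); (1850−1350)/1850 = 0.2703 (×16); (1850−1550)/1850 = 0.1622 (×18).
Sum of shortfalls = 16.756757; P₁ averages over all N: 16.756757 / 84 = 0.1995.

0.1995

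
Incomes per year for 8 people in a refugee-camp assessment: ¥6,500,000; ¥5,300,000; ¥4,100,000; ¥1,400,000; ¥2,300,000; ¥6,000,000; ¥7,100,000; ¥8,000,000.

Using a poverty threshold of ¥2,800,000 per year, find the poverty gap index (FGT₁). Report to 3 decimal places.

0.085

Poor units: ¥1,400,000, ¥2,300,000 (q = 2 of N = 8).
Shortfall ratios: (2800000−1400000)/2800000 = 0.5000; (2800000−2300000)/2800000 = 0.1786.
Sum of shortfalls = 0.678571; P₁ averages over all N: 0.678571 / 8 = 0.085.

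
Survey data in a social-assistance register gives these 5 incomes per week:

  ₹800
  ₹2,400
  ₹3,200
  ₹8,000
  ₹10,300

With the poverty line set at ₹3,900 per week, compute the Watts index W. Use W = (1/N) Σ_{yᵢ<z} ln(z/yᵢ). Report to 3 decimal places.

Below the line: ₹800, ₹2,400, ₹3,200 (q = 3 of N = 5).
Log gaps: ln(3900/800) = 1.5841; ln(3900/2400) = 0.4855; ln(3900/3200) = 0.1978.
W = 2.267454 / 5 = 0.453.

0.453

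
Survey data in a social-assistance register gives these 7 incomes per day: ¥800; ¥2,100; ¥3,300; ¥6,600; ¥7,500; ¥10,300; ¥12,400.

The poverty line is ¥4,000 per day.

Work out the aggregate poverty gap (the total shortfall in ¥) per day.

Poor units: ¥800, ¥2,100, ¥3,300 (q = 3 of N = 7).
Individual gaps: 4000−800 = 3200; 4000−2100 = 1900; 4000−3300 = 700.
Aggregate gap = ¥5,800.

¥5,800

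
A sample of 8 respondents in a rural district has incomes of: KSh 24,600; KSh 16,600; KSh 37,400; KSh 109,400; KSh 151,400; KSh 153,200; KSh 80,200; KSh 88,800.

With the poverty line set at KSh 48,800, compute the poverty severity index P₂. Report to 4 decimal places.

0.0920

Below z: KSh 16,600, KSh 24,600, KSh 37,400 (q = 3 of N = 8).
Gap ratios (z−y)/z: (48800−16600)/48800 = 0.6598; (48800−24600)/48800 = 0.4959; (48800−37400)/48800 = 0.2336.
Squared: 0.4354; 0.2459; 0.0546.
Sum = 0.735874; P₂ = 0.735874 / 8 = 0.0920.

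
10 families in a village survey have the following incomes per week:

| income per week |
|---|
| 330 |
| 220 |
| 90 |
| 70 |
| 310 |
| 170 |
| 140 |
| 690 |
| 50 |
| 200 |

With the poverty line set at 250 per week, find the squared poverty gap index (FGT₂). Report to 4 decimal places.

Poor units: 50, 70, 90, 140, 170, 200, 220 (q = 7 of N = 10).
Normalized shortfalls: (250−50)/250 = 0.8000; (250−70)/250 = 0.7200; (250−90)/250 = 0.6400; (250−140)/250 = 0.4400; (250−170)/250 = 0.3200; (250−200)/250 = 0.2000; (250−220)/250 = 0.1200.
Squared: 0.6400; 0.5184; 0.4096; 0.1936; 0.1024; 0.0400; 0.0144.
Sum = 1.918400; P₂ = 1.918400 / 10 = 0.1918.

0.1918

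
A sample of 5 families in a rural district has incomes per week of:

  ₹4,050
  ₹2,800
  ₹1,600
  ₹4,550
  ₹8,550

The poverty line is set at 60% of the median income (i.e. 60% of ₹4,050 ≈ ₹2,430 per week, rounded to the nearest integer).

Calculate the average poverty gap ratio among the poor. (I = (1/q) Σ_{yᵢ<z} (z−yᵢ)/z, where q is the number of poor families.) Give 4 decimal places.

0.3416

Below z: ₹1,600 (q = 1 of N = 5).
Relative gaps: 0.3416; sum = 0.341564.
The income-gap ratio divides by q (the poor only): 0.341564 / 1 = 0.3416.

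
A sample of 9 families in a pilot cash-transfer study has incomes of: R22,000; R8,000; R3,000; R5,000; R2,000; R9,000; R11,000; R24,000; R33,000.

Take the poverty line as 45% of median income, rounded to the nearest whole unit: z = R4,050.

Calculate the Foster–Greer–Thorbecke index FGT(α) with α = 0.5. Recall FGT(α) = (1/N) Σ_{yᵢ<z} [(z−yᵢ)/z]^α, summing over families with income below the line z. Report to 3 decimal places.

Incomes under z: R2,000, R3,000 (q = 2 of N = 9).
Shortfall ratios: (4050−2000)/4050 = 0.5062; (4050−3000)/4050 = 0.2593.
Raised to α = 0.5: 0.71146; 0.50918.
Sum = 1.220633; FGT(0.5) = 1.220633 / 9 = 0.136.

0.136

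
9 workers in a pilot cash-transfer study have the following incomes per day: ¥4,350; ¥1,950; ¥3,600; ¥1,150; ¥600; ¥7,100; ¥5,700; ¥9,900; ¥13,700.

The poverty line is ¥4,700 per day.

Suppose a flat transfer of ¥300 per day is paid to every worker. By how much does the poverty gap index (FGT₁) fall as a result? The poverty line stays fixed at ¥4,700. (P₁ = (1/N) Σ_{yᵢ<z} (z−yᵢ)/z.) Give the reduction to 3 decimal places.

0.035

Before: below the line — ¥600, ¥1,150, ¥1,950, ¥3,600, ¥4,350; poverty gap index (FGT₁) = 0.28014.
After the ¥300 transfer: below the line — ¥900, ¥1,450, ¥2,250, ¥3,900, ¥4,650; poverty gap index (FGT₁) = 0.24468.
Reduction = 0.28014 − 0.24468 = 0.035.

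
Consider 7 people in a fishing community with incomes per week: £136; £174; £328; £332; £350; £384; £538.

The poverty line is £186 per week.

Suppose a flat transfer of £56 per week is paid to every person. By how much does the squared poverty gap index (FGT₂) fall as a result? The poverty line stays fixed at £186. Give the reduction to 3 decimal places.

Before: below the line — £136, £174; squared poverty gap index (FGT₂) = 0.01092.
After the £56 transfer: below the line — none; squared poverty gap index (FGT₂) = 0.00000.
Reduction = 0.01092 − 0.00000 = 0.011.

0.011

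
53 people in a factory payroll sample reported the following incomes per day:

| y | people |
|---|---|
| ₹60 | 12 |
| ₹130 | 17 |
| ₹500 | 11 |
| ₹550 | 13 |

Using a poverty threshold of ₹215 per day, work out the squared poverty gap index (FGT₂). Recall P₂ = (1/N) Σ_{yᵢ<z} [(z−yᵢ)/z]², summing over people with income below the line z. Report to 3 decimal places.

Below z: 12×₹60, 17×₹130 (q = 29 of N = 53).
Relative gaps: (215−60)/215 = 0.7209 (×12); (215−130)/215 = 0.3953 (×17).
Squared: 0.5197 (×12); 0.1563 (×17).
Sum = 8.893997; P₂ = 8.893997 / 53 = 0.168.

0.168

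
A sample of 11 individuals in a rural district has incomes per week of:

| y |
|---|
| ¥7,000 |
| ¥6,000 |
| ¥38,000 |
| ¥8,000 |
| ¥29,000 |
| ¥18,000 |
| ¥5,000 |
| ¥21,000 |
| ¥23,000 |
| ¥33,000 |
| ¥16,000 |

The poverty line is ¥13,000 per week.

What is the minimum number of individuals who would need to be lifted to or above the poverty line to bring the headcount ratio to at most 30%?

Currently q = 4 of N = 11 are below the line (H = 0.364).
A headcount ratio of at most 30% allows at most ⌊0.30 × 11⌋ = 3 poor individuals.
So at least 4 − 3 = 1 must be lifted.

1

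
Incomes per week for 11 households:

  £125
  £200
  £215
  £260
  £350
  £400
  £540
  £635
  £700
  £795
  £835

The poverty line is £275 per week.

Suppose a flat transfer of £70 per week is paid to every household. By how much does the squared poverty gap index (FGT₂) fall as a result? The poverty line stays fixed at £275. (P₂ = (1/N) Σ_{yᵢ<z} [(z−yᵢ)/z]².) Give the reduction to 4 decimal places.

0.0307

Before: below the line — £125, £200, £215, £260; squared poverty gap index (FGT₂) = 0.038407.
After the £70 transfer: below the line — £195, £270; squared poverty gap index (FGT₂) = 0.007724.
Reduction = 0.038407 − 0.007724 = 0.0307.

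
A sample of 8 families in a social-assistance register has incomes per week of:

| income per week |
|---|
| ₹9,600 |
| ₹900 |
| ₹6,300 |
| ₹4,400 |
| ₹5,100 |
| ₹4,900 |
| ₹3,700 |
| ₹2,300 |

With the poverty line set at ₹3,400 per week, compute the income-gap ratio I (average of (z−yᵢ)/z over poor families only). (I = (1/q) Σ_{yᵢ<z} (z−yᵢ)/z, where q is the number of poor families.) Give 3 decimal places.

0.529

Poor units: ₹900, ₹2,300 (q = 2 of N = 8).
Shortfall ratios (z−y)/z: 0.7353, 0.3235; sum = 1.058824.
I averages over the q = 2 poor units only: 1.058824 / 2 = 0.529.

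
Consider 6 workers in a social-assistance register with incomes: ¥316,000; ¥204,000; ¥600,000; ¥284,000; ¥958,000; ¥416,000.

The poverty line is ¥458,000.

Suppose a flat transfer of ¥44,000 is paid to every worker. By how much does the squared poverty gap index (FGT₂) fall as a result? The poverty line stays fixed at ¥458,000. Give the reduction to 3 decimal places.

0.037

Before: below the line — ¥204,000, ¥284,000, ¥316,000, ¥416,000; squared poverty gap index (FGT₂) = 0.09274.
After the ¥44,000 transfer: below the line — ¥248,000, ¥328,000, ¥360,000; squared poverty gap index (FGT₂) = 0.05610.
Reduction = 0.09274 − 0.05610 = 0.037.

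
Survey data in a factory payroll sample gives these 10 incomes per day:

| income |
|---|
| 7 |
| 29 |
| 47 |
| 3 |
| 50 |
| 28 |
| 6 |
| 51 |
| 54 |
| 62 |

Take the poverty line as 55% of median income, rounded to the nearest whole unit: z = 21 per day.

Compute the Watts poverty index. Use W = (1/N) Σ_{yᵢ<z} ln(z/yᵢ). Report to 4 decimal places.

0.4297

Incomes under z: 3, 6, 7 (q = 3 of N = 10).
Log gaps: ln(21/3) = 1.9459; ln(21/6) = 1.2528; ln(21/7) = 1.0986.
W = 4.297285 / 10 = 0.4297.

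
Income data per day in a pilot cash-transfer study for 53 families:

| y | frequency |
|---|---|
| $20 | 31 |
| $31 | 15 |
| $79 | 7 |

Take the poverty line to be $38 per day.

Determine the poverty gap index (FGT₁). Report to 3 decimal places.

0.329

Poor units: 31×$20, 15×$31 (q = 46 of N = 53).
Relative gaps: (38−20)/38 = 0.4737 (×31); (38−31)/38 = 0.1842 (×15).
Σ = 17.447368. Dividing by the full population N = 53 gives P₁ = 0.329.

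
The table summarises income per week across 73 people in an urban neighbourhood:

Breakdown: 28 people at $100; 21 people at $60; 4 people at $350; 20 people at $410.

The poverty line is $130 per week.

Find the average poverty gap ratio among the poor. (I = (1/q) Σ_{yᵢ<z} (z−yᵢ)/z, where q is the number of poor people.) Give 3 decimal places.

Poor units: 21×$60, 28×$100 (q = 49 of N = 73).
Shortfall ratios (z−y)/z: 0.5385 (×21), 0.2308 (×28); sum = 17.769231.
The income-gap ratio divides by q (the poor only): 17.769231 / 49 = 0.363.

0.363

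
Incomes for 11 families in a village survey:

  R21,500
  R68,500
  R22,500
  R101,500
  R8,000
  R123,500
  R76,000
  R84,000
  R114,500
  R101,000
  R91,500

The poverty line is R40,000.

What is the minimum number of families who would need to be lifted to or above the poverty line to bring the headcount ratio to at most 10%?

Currently q = 3 of N = 11 are below the line (H = 0.273).
A headcount ratio of at most 10% allows at most ⌊0.10 × 11⌋ = 1 poor families.
So at least 3 − 1 = 2 must be lifted.

2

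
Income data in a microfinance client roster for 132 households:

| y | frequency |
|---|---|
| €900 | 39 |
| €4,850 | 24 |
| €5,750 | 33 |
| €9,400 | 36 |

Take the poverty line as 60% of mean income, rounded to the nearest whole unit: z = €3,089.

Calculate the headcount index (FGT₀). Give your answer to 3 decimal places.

0.295

39 of the 132 households have income below €3,089.
H = 39/132 = 0.295.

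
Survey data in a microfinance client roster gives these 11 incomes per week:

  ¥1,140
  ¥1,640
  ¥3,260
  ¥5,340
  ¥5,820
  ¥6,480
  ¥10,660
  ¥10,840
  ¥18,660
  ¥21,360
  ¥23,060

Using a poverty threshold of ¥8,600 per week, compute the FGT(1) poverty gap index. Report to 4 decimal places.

0.2951

Incomes under z: ¥1,140, ¥1,640, ¥3,260, ¥5,340, ¥5,820, ¥6,480 (q = 6 of N = 11).
Shortfall ratios: (8600−1140)/8600 = 0.8674; (8600−1640)/8600 = 0.8093; (8600−3260)/8600 = 0.6209; (8600−5340)/8600 = 0.3791; (8600−5820)/8600 = 0.3233; (8600−6480)/8600 = 0.2465.
Σ = 3.246512. Dividing by the full population N = 11 gives P₁ = 0.2951.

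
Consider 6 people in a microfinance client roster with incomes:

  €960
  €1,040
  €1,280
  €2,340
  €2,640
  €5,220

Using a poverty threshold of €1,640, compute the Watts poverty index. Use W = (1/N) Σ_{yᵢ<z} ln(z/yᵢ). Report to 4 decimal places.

0.2065

Below z: €960, €1,040, €1,280 (q = 3 of N = 6).
Log shortfalls: ln(1640/960) = 0.5355; ln(1640/1040) = 0.4555; ln(1640/1280) = 0.2478.
W = 1.238830 / 6 = 0.2065.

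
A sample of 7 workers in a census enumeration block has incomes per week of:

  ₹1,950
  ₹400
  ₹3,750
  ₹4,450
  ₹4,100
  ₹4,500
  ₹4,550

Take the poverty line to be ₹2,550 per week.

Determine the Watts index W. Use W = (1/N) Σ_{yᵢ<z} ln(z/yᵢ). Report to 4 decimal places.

0.3029

Below z: ₹400, ₹1,950 (q = 2 of N = 7).
Log gaps: ln(2550/400) = 1.8524; ln(2550/1950) = 0.2683.
W = 2.120648 / 7 = 0.3029.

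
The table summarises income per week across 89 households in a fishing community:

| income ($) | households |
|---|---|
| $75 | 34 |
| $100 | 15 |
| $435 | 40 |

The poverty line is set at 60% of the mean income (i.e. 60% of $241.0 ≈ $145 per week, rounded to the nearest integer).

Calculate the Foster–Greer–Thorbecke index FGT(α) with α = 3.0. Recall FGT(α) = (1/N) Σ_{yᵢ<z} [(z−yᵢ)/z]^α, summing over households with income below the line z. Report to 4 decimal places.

Incomes under z: 34×$75, 15×$100 (q = 49 of N = 89).
Relative gaps: (145−75)/145 = 0.4828 (×34); (145−100)/145 = 0.3103 (×15).
Raised to α = 3.0: 0.11251 (×34); 0.02989 (×15).
Sum = 4.273689; FGT(3.0) = 4.273689 / 89 = 0.0480.

0.0480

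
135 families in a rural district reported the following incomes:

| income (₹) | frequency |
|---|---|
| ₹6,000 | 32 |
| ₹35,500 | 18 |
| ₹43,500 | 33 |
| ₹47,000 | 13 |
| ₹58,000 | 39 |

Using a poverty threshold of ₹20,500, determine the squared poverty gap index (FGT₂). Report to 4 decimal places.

0.1186

Below z: 32×₹6,000 (q = 32 of N = 135).
Normalized shortfalls: (20500−6000)/20500 = 0.7073 (×32).
Squared: 0.5003 (×32).
Sum = 16.009518; P₂ = 16.009518 / 135 = 0.1186.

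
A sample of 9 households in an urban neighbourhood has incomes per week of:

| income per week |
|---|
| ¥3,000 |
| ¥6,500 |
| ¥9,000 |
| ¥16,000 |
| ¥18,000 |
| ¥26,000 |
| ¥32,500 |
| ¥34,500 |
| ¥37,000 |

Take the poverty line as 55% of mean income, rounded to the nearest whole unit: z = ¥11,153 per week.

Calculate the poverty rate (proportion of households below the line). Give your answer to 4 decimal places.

3 of the 9 households have income below ¥11,153.
H = 3/9 = 0.3333.

0.3333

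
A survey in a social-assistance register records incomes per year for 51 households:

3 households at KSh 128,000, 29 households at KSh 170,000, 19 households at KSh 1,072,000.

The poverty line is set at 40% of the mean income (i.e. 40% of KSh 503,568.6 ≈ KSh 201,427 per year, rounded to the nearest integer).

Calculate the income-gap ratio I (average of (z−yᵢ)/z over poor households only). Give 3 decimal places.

Below the line: 3×KSh 128,000, 29×KSh 170,000 (q = 32 of N = 51).
Shortfall ratios (z−y)/z: 0.3645 (×3), 0.1560 (×29); sum = 5.618234.
I averages over the q = 32 poor units only: 5.618234 / 32 = 0.176.

0.176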